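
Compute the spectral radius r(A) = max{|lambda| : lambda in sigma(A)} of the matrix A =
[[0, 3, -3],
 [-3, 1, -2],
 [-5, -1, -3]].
r(A) ≈ 5.0226

The eigenvalues of A are the roots of its characteristic polynomial. With M = A (coefficients from the trace, the sum of principal 2x2 minors, and det A):
  p(λ) = det(λ I - M) = λ^3 + 2λ^2 - 11λ + 21.
No integer candidate from the rational root theorem (±divisors of 21) is a root, so the roots are irrational. The cubic discriminant is Δ = -15087 < 0, so there is one real root and a complex-conjugate pair. p(-6) = -57 and p(-5) = 1 have opposite signs, so a root lies in (-6, -5); Newton's method refines it to λ ≈ -5.0226. Dividing out (λ - (-5.0226)) leaves approximately λ^2 - 3.0226λ + 4.1811. For λ^2 - 3.0226λ + 4.1811 the discriminant is -7.5885. It is negative, so the remaining roots are the complex-conjugate pair λ ≈ 1.5113 ± 1.3774i. Their product equals the constant term, so |λ|^2 ≈ 4.1811 and |λ| ≈ 2.0448.
Thus the eigenvalues (to 4 decimals) are -5.0226 (modulus 5.0226); 1.5113 ± 1.3774i (modulus 2.0448). The spectral radius is the largest modulus: r(A) ≈ 5.0226. (Cross-check: r(A) ≤ ||A||_2 ≈ 7.0792; equality holds whenever A is normal, though it can also hold for some non-normal A.)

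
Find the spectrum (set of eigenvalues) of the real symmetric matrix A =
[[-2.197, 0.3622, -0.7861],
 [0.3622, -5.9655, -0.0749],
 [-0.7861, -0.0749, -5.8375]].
sigma(A) ≈ {-6, -2} (-6 with multiplicity 2)

A is real symmetric, so its spectrum consists of real eigenvalues. Expanding the characteristic polynomial of the displayed matrix gives
  det(λ I - A) = p(λ) = λ^3 + (14)λ^2 + (60)λ + (72).
Solving p(λ) = 0 yields eigenvalues ≈ -6, -6, -2. (A is shown rounded to 4 decimals, so these recover the underlying integer eigenvalues to within that precision.)
Verification: the trace of A = -14 equals the sum of eigenvalues -14, and det(A) ≈ -72.0003 matches the eigenvalue product -72.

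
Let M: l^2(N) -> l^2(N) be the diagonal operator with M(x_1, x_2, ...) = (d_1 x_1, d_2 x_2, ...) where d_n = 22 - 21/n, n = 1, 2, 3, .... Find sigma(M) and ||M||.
sigma(M) = {22 - 21/n : n ≥ 1} ∪ {22}; ||M|| = 22

A bounded diagonal operator on l^2 with diagonal entries d_n has spectrum equal to the closure of {d_n : n ≥ 1}: every d_n is an eigenvalue (with eigenvector e_n), so {d_n} ⊂ sigma(M); the spectrum is closed, so its closure is too; and for lambda not in the closure, (M - lambda I) has bounded inverse (the diagonal entries 1/(d_n - lambda) are bounded). For our sequence d_n = 22 - 21/n, n = 1, 2, 3, ...:
  - {d_n} = {22 - 21/n : n ≥ 1}; the only limit point is 22
  - closure = {22 - 21/n : n ≥ 1} ∪ {22}
For the norm: a diagonal operator has ||M|| = sup_n |d_n|. Here d_n = 22 - 21/n increases monotonically from d_1 = 1 toward 22, with all terms in [1, 22); so sup_n |d_n| = 22 (the supremum is the limit, not attained). So ||M|| = 22.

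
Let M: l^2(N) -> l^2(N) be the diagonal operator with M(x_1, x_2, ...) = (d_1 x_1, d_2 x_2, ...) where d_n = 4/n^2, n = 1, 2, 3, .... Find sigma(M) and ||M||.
sigma(M) = {4/n^2 : n ≥ 1} ∪ {0}; ||M|| = 4

A bounded diagonal operator on l^2 with diagonal entries d_n has spectrum equal to the closure of {d_n : n ≥ 1}: every d_n is an eigenvalue (with eigenvector e_n), so {d_n} ⊂ sigma(M); the spectrum is closed, so its closure is too; and for lambda not in the closure, (M - lambda I) has bounded inverse (the diagonal entries 1/(d_n - lambda) are bounded). For our sequence d_n = 4/n^2, n = 1, 2, 3, ...:
  - {d_n} = {4/n^2 : n ≥ 1}; the only limit point is 0
  - closure = {4/n^2 : n ≥ 1} ∪ {0}
For the norm: a diagonal operator has ||M|| = sup_n |d_n|. Here d_n = 4/n^2 is positive and decreasing, so sup_n |d_n| = d_1 = 4. So ||M|| = 4.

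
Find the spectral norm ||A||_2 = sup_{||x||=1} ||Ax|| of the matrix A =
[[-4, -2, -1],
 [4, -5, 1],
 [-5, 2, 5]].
||A||_2 ≈ 8.7596 (= sqrt(largest eigenvalue of A^T A))

||A||_2 = sigma_max(A) = sqrt(lambda_max(A^T A)). Form the symmetric matrix M = A^T A =
[[57, -22, -17],
 [-22, 33, 7],
 [-17, 7, 27]].
Its characteristic polynomial (trace, sum of principal 2x2 minors, determinant of M give the coefficients) is
  p(λ) = det(λ I - M) = λ^3 - 117λ^2 + 3489λ - 30625.
No integer candidate from the rational root theorem (±divisors of 30625) is a root, so the roots are irrational. The cubic discriminant is Δ = 256553568 > 0, so there are three distinct real roots. p(17) = -212 and p(18) = 101 have opposite signs, so a root lies in (17, 18); Newton's method refines it to λ ≈ 17.6293. p(22) = 153 and p(23) = -104 have opposite signs, so a root lies in (22, 23); Newton's method refines it to λ ≈ 22.6396. p(76) = -2277 and p(77) = 868 have opposite signs, so a root lies in (76, 77); Newton's method refines it to λ ≈ 76.7311. Check (Vieta): the three roots sum to 117, matching tr M = 117.
So the eigenvalues of A^T A are ≈ 17.6293, 22.6396, 76.7311 (all ≥ 0, as they must be for A^T A). The largest is λ_max ≈ 76.7311, hence ||A||_2 = sqrt(λ_max) ≈ 8.7596.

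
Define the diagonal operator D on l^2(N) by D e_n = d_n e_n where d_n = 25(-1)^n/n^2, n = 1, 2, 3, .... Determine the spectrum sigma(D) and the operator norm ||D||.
sigma(D) = {25(-1)^n/n^2 : n ≥ 1} ∪ {0}; ||D|| = 25

A bounded diagonal operator on l^2 with diagonal entries d_n has spectrum equal to the closure of {d_n : n ≥ 1}: every d_n is an eigenvalue (with eigenvector e_n), so {d_n} ⊂ sigma(D); the spectrum is closed, so its closure is too; and for lambda not in the closure, (D - lambda I) has bounded inverse (the diagonal entries 1/(d_n - lambda) are bounded). For our sequence d_n = 25(-1)^n/n^2, n = 1, 2, 3, ...:
  - {d_n} = {25(-1)^n/n^2 : n ≥ 1}; the only limit point is 0
  - closure = {25(-1)^n/n^2 : n ≥ 1} ∪ {0}
For the norm: a diagonal operator has ||D|| = sup_n |d_n|. Here |d_n| = 25/n^2 is decreasing, so sup_n |d_n| = |d_1| = 25. So ||D|| = 25.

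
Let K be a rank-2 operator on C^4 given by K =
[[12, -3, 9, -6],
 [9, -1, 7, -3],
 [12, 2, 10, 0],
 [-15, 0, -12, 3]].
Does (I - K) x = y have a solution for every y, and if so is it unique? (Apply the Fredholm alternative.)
(I - K) is invertible (det(I - K) = -47 ≠ 0), so for every y in C^4 the equation (I - K) x = y has a unique solution.

K has rank 2 and factors as K = U V^T = u1 v1^T + u2 v2^T with u1 = (-3, -2, -2, 3), v1 = (-3, 2, -2, 3), u2 = (-1, -1, -2, 2), v2 = (-3, -3, -3, -3) (multiplying out reproduces the displayed K). The nonzero eigenvalues of U V^T coincide with those of the 2 x 2 matrix G = V^T U = [[v1·u1, v1·u2], [v2·u1, v2·u2]] = [[18, 11], [12, 6]], and by the Sylvester determinant identity det(I_4 - U V^T) = det(I_2 - V^T U) = det([[-17, -11], [-12, -5]]) = (-17)(-5) - (-11)(-12) = -47. (Direct check: I - K =
[[-11, 3, -9, 6],
 [-9, 2, -7, 3],
 [-12, -2, -9, 0],
 [15, 0, 12, -2]]
has determinant -47.) The finite-dimensional Fredholm alternative says: either (I - K) is invertible, or ker(I - K) ≠ {0} and then range(I - K) = ker((I - K)^*)^⊥, with dim ker(I - K) = dim ker((I - K)^*). Since det(I - K) ≠ 0, 1 is not an eigenvalue of K and ker(I - K) = {0}, so we are in the first case: for every y there is a unique x = (I - K)^(-1) y. (Explicitly, by the Woodbury identity, (I - U V^T)^(-1) = I + U (I_2 - G)^(-1) V^T.)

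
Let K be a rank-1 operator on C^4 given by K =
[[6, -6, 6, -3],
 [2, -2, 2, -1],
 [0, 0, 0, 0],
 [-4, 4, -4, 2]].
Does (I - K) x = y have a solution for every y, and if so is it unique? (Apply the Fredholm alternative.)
(I - K) is invertible (det(I - K) = -5 ≠ 0), so for every y in C^4 the equation (I - K) x = y has a unique solution.

K has rank 1, so it is an outer product K = u v^T: every row of K is a multiple of one row vector. Reading off the entries, u = (3, 1, 0, -2) and v = (2, -2, 2, -1) (row i of K equals u_i·v^T). A rank-one matrix u v^T satisfies K u = u (v·u) and kills the (3)-dimensional subspace v^⊥, so its characteristic polynomial is lambda^3 (lambda - v·u) with v·u = tr K = 6. Hence the eigenvalues of I - K are 1 (multiplicity 3) and 1 - (6) = -5, so det(I - K) = -5. (Direct check: I - K =
[[-5, 6, -6, 3],
 [-2, 3, -2, 1],
 [0, 0, 1, 0],
 [4, -4, 4, -1]]
has determinant -5.) The finite-dimensional Fredholm alternative says: either (I - K) is invertible, or ker(I - K) ≠ {0} and then range(I - K) = ker((I - K)^*)^⊥, with dim ker(I - K) = dim ker((I - K)^*). Since det(I - K) ≠ 0, 1 is not an eigenvalue of K and ker(I - K) = {0}, so we are in the first case: for every y there is a unique x = (I - K)^(-1) y. Explicitly, by the Sherman–Morrison formula, (I - u v^T)^(-1) = I + u v^T/(1 - v·u), i.e. (I - K)^(-1) = I + K/(-5).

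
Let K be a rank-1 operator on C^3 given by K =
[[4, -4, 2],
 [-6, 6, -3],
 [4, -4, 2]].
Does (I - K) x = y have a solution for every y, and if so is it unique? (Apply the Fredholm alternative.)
(I - K) is invertible (det(I - K) = -11 ≠ 0), so for every y in C^3 the equation (I - K) x = y has a unique solution.

K has rank 1, so it is an outer product K = u v^T: every row of K is a multiple of one row vector. Reading off the entries, u = (2, -3, 2) and v = (2, -2, 1) (row i of K equals u_i·v^T). A rank-one matrix u v^T satisfies K u = u (v·u) and kills the (2)-dimensional subspace v^⊥, so its characteristic polynomial is lambda^2 (lambda - v·u) with v·u = tr K = 12. Hence the eigenvalues of I - K are 1 (multiplicity 2) and 1 - (12) = -11, so det(I - K) = -11. (Direct check: I - K =
[[-3, 4, -2],
 [6, -5, 3],
 [-4, 4, -1]]
has determinant -11.) The finite-dimensional Fredholm alternative says: either (I - K) is invertible, or ker(I - K) ≠ {0} and then range(I - K) = ker((I - K)^*)^⊥, with dim ker(I - K) = dim ker((I - K)^*). Since det(I - K) ≠ 0, 1 is not an eigenvalue of K and ker(I - K) = {0}, so we are in the first case: for every y there is a unique x = (I - K)^(-1) y. Explicitly, by the Sherman–Morrison formula, (I - u v^T)^(-1) = I + u v^T/(1 - v·u), i.e. (I - K)^(-1) = I + K/(-11).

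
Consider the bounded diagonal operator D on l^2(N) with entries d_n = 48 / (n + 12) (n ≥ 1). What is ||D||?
||D|| = 48/13 (attained at n = 1)

For D diagonal, ||D|| = sup_n |d_n| = sup_n 48/(n + 12). This is positive and strictly decreasing in n, so the supremum is attained at n = 1: d_1 = 48/(1 + 12) = 48/13. Hence ||D|| = 48/13.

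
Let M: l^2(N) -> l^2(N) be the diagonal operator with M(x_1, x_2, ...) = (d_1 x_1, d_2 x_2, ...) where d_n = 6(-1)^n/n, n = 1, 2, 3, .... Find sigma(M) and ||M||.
sigma(M) = {6(-1)^n/n : n ≥ 1} ∪ {0}; ||M|| = 6

A bounded diagonal operator on l^2 with diagonal entries d_n has spectrum equal to the closure of {d_n : n ≥ 1}: every d_n is an eigenvalue (with eigenvector e_n), so {d_n} ⊂ sigma(M); the spectrum is closed, so its closure is too; and for lambda not in the closure, (M - lambda I) has bounded inverse (the diagonal entries 1/(d_n - lambda) are bounded). For our sequence d_n = 6(-1)^n/n, n = 1, 2, 3, ...:
  - {d_n} = {6(-1)^n/n : n ≥ 1}; the only limit point is 0
  - closure = {6(-1)^n/n : n ≥ 1} ∪ {0}
For the norm: a diagonal operator has ||M|| = sup_n |d_n|. Here |d_n| = 6/n is decreasing, so sup_n |d_n| = |d_1| = 6. So ||M|| = 6.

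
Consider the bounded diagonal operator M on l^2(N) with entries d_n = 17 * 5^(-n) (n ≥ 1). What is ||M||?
||M|| = 17/5 (attained at n = 1)

For M diagonal, ||M|| = sup_n |d_n|. The sequence d_n = 17 * 5^(-n) is positive and strictly decreasing (ratio 5^(-1) < 1), so the supremum is d_1 = 17/5. Hence ||M|| = 17/5.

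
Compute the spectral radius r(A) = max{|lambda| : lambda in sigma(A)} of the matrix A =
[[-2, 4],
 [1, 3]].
r(A) = (1 + sqrt(41))/2 ≈ 3.7016

The eigenvalues of A are the roots of its characteristic polynomial. With M = A (coefficients from the trace and determinant):
  p(λ) = det(λ I - M) = λ^2 - λ - 10.
For λ^2 - λ - 10 the discriminant is 41. It is nonnegative but not a perfect square, so the roots are real and irrational: λ = (1 ± sqrt(41))/2 ≈ 3.7016, -2.7016.
Thus the eigenvalues (to 4 decimals) are 3.7016 (modulus 3.7016); -2.7016 (modulus 2.7016). The spectral radius is the largest modulus: r(A) = (1 + sqrt(41))/2 ≈ 3.7016. (Cross-check: r(A) ≤ ||A||_2 ≈ 5.1167; equality holds whenever A is normal, though it can also hold for some non-normal A.)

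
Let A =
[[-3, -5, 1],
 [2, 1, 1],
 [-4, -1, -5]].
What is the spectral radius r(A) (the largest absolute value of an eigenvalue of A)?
r(A) = 4

The eigenvalues of A are the roots of its characteristic polynomial. With M = A (coefficients from the trace, the sum of principal 2x2 minors, and det A):
  p(λ) = det(λ I - M) = λ^3 + 7λ^2 + 22λ + 16.
By the rational root theorem any rational root is an integer divisor of 16. Testing λ = -1: p(-1) = -1 + 7 - 22 + 16 = 0, so λ = -1 is a root. Dividing out (λ + 1) leaves p(λ) = (λ + 1)(λ^2 + 6λ + 16). For λ^2 + 6λ + 16 the discriminant is -28. It is negative, so the roots are the complex-conjugate pair λ = -3 ± (sqrt(28)/2) i ≈ -3 ± 2.6458i. For a conjugate pair the product of the roots equals the constant term, so |λ|^2 = 16 and |λ| = sqrt(16) = 4.
Thus the eigenvalues (to 4 decimals) are -3 ± 2.6458i (modulus 4); -1 (modulus 1). The spectral radius is the largest modulus: r(A) = 4. (Cross-check: r(A) ≤ ||A||_2 ≈ 7.538; equality holds whenever A is normal, though it can also hold for some non-normal A.)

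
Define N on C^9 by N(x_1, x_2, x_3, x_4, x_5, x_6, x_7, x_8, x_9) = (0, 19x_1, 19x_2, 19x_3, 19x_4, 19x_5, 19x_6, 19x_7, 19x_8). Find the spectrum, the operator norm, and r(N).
sigma(N) = {0}; ||N|| = 19; r(N) = 0. (N is nilpotent with N^9 = 0.)

On C^9, N is a strictly lower-triangular matrix with 19 on the subdiagonal and zeros elsewhere, so its characteristic polynomial is lambda^9 and every eigenvalue is 0: sigma(N) = {0}. For the operator norm, N e_i = 19e_{i+1} for i = 1, ..., 8 and N e_9 = 0, so the singular values of N are 19 (with multiplicity 8) and 0; hence ||N|| = 19. The spectral radius r(N) = max|lambda| = 0. Note ||N|| > r(N) — characteristic of non-normal nilpotent operators. Indeed N^9 = 0.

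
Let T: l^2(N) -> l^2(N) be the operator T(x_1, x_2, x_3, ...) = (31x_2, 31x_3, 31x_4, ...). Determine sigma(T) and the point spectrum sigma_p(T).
sigma(T) = closed disk {z in C : |z| ≤ 31}; sigma_p(T) = open disk {z in C : |z| < 31}

Note T = 31·V where V is the unit left shift (V x)_k = x_{k+1}; so sigma(T) = 31·sigma(V) and ||T|| = 31||V||. ||T x||^2 = 961sum_{k≥2} |x_k|^2 ≤ 961||x||^2, with equality on {x : x_1 = 0}, so ||T|| = 31. For any lambda with |lambda| < 31, set r = lambda/31 (|r| < 1); the vector x = (1, r, r^2, ...) is in l^2 and satisfies T x = 31(r, r^2, ...) = lambda x, so lambda is an eigenvalue. On the boundary |lambda| = 31 the geometric series diverges, so no l^2 eigenvector exists, but these lambda lie in the approximate point spectrum. Hence sigma(T) is the closed disk of radius 31 and sigma_p(T) is the open disk.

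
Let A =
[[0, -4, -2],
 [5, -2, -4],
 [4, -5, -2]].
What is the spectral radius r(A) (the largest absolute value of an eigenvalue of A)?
r(A) ≈ 5.0933

The eigenvalues of A are the roots of its characteristic polynomial. With M = A (coefficients from the trace, the sum of principal 2x2 minors, and det A):
  p(λ) = det(λ I - M) = λ^3 + 4λ^2 + 12λ - 58.
No integer candidate from the rational root theorem (±divisors of 58) is a root, so the roots are irrational. The cubic discriminant is Δ = -130700 < 0, so there is one real root and a complex-conjugate pair. p(2) = -10 and p(3) = 41 have opposite signs, so a root lies in (2, 3); Newton's method refines it to λ ≈ 2.2358. Dividing out (λ - (2.2358)) leaves approximately λ^2 + 6.2358λ + 25.9418. For λ^2 + 6.2358λ + 25.9418 the discriminant is -64.8823. It is negative, so the remaining roots are the complex-conjugate pair λ ≈ -3.1179 ± 4.0275i. Their product equals the constant term, so |λ|^2 ≈ 25.9418 and |λ| ≈ 5.0933.
Thus the eigenvalues (to 4 decimals) are 2.2358 (modulus 2.2358); -3.1179 ± 4.0275i (modulus 5.0933). The spectral radius is the largest modulus: r(A) ≈ 5.0933. (Cross-check: r(A) ≤ ||A||_2 ≈ 9.6893; equality holds whenever A is normal, though it can also hold for some non-normal A.)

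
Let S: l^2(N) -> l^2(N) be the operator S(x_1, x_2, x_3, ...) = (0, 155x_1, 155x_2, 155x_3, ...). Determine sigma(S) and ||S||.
sigma(S) = closed disk {z in C : |z| ≤ 155}; ||S|| = 155

Note S = 155·U where U is the unit right shift (U x)_k = x_{k-1} (with x_0 := 0); so ||S|| = 155||U|| and sigma(S) = 155·sigma(U). ||S x||^2 = sum_{k≥1} |155x_k|^2 = 24025||x||^2, so ||S|| = 155 and sigma(S) ⊂ {|z| ≤ 155}. For any |lambda| < 155, the equation (S - lambda I) x = 0 forces x_1 = 0, then 155x_k = lambda x_{k+1} ⇒ x = 0, so S has no eigenvalues. But (S - lambda I) is not surjective for |lambda| < 155: solving (S - lambda I) x = e_1 would require x_n proportional to (lambda/155)^(-n), which is not in l^2. So every |lambda| < 155 lies in the residual spectrum. The boundary |lambda| = 155 is in the approximate point spectrum (the spectrum is closed). Hence sigma(S) is the closed disk of radius 155.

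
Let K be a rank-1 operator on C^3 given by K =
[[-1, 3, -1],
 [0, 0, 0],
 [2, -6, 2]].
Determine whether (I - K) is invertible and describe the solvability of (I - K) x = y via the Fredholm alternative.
(I - K) is singular (det(I - K) = 0, i.e. 1 ∈ sigma(K)). (I - K) x = y is solvable iff y ⊥ ker((I - K)^*) = span{(-1, 3, -1)}, i.e. iff -y_1 + 3y_2 - y_3 = 0. When solvable, the solutions are x = y + c·(1, 0, -2), c arbitrary (ker(I - K) = span{(1, 0, -2)}, dimension 1).

K has rank 1, so it is an outer product K = u v^T: every row of K is a multiple of one row vector. Reading off the entries, u = (1, 0, -2) and v = (-1, 3, -1) (row i of K equals u_i·v^T). A rank-one matrix u v^T satisfies K u = u (v·u) and kills the (2)-dimensional subspace v^⊥, so its characteristic polynomial is lambda^2 (lambda - v·u) with v·u = tr K = 1. Hence the eigenvalues of I - K are 1 (multiplicity 2) and 1 - (1) = 0, so det(I - K) = 0. (Direct check: I - K =
[[2, -3, 1],
 [0, 1, 0],
 [-2, 6, -1]]
has determinant 0.) So 1 is an eigenvalue of K and (I - K) is not invertible. The finite-dimensional Fredholm alternative says: either (I - K) is invertible, or ker(I - K) ≠ {0} and then range(I - K) = ker((I - K)^*)^⊥, with dim ker(I - K) = dim ker((I - K)^*). We are in the second case, so we need both kernels. Kernel of I - K: (I - K) u = u - u (v·u) = u - u = 0, so ker(I - K) = span{u} = span{(1, 0, -2)} (it is exactly 1-dimensional because rank(I - K) = 2). Kernel of the adjoint: K is real, so (I - K)^* = I - K^T = I - v u^T, and (I - v u^T) v = v - v (u·v) = 0; hence ker((I - K)^*) = span{v} = span{(-1, 3, -1)}. Therefore (I - K) x = y is solvable iff <y, v> = 0, i.e. iff -y_1 + 3y_2 - y_3 = 0. When this holds, K y = u (v·y) = 0, so (I - K) y = y and x = y is a particular solution; the full solution set is the line x = y + c·u = y + c·(1, 0, -2), c ∈ C.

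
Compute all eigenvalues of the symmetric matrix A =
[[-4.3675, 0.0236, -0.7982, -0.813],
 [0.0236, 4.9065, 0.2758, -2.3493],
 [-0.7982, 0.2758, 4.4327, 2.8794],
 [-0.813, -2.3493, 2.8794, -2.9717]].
sigma(A) ≈ {-5, -4, 5, 6}

A is real symmetric, so its spectrum consists of real eigenvalues. Expanding the characteristic polynomial of the displayed matrix gives
  det(λ I - A) = p(λ) = λ^4 + (-2)λ^3 + (-49)λ^2 + (50)λ + (599.9827).
Solving p(λ) = 0 yields eigenvalues ≈ -5, -4, 5, 6. (A is shown rounded to 4 decimals, so these recover the underlying integer eigenvalues to within that precision.)
Verification: the trace of A = 2 equals the sum of eigenvalues 2, and det(A) ≈ 599.9827 matches the eigenvalue product 600.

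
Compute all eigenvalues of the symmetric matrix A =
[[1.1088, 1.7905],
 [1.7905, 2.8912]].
sigma(A) ≈ {0, 4}

A is real symmetric, so its spectrum consists of real eigenvalues. Expanding the characteristic polynomial of the displayed matrix gives
  det(λ I - A) = p(λ) = λ^2 + (-4)λ + (0).
Solving p(λ) = 0 yields eigenvalues ≈ 0, 4. (A is shown rounded to 4 decimals, so these recover the underlying integer eigenvalues to within that precision.)
Verification: the trace of A = 4 equals the sum of eigenvalues 4, and det(A) ≈ -0.0001 matches the eigenvalue product 0.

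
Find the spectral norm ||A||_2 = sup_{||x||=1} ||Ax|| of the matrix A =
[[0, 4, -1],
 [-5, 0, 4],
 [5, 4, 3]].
||A||_2 ≈ 7.933 (= sqrt(largest eigenvalue of A^T A))

||A||_2 = sigma_max(A) = sqrt(lambda_max(A^T A)). Form the symmetric matrix M = A^T A =
[[50, 20, -5],
 [20, 32, 8],
 [-5, 8, 26]].
Its characteristic polynomial (trace, sum of principal 2x2 minors, determinant of M give the coefficients) is
  p(λ) = det(λ I - M) = λ^3 - 108λ^2 + 3243λ - 25600.
No integer candidate from the rational root theorem (±divisors of 25600) is a root, so the roots are irrational. The cubic discriminant is Δ = 946906308 > 0, so there are three distinct real roots. p(12) = -508 and p(13) = 504 have opposite signs, so a root lies in (12, 13); Newton's method refines it to λ ≈ 12.4846. p(32) = 352 and p(33) = -256 have opposite signs, so a root lies in (32, 33); Newton's method refines it to λ ≈ 32.5831. p(62) = -1358 and p(63) = 104 have opposite signs, so a root lies in (62, 63); Newton's method refines it to λ ≈ 62.9323. Check (Vieta): the three roots sum to 108, matching tr M = 108.
So the eigenvalues of A^T A are ≈ 12.4846, 32.5831, 62.9323 (all ≥ 0, as they must be for A^T A). The largest is λ_max ≈ 62.9323, hence ||A||_2 = sqrt(λ_max) ≈ 7.933.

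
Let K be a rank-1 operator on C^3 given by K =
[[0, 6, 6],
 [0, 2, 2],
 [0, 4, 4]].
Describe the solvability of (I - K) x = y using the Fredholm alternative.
(I - K) is invertible (det(I - K) = -5 ≠ 0), so for every y in C^3 the equation (I - K) x = y has a unique solution.

K has rank 1, so it is an outer product K = u v^T: every row of K is a multiple of one row vector. Reading off the entries, u = (3, 1, 2) and v = (0, 2, 2) (row i of K equals u_i·v^T). A rank-one matrix u v^T satisfies K u = u (v·u) and kills the (2)-dimensional subspace v^⊥, so its characteristic polynomial is lambda^2 (lambda - v·u) with v·u = tr K = 6. Hence the eigenvalues of I - K are 1 (multiplicity 2) and 1 - (6) = -5, so det(I - K) = -5. (Direct check: I - K =
[[1, -6, -6],
 [0, -1, -2],
 [0, -4, -3]]
has determinant -5.) The finite-dimensional Fredholm alternative says: either (I - K) is invertible, or ker(I - K) ≠ {0} and then range(I - K) = ker((I - K)^*)^⊥, with dim ker(I - K) = dim ker((I - K)^*). Since det(I - K) ≠ 0, 1 is not an eigenvalue of K and ker(I - K) = {0}, so we are in the first case: for every y there is a unique x = (I - K)^(-1) y. Explicitly, by the Sherman–Morrison formula, (I - u v^T)^(-1) = I + u v^T/(1 - v·u), i.e. (I - K)^(-1) = I + K/(-5).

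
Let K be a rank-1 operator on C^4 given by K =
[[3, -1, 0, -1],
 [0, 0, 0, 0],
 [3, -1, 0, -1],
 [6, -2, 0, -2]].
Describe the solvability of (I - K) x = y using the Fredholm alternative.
(I - K) is singular (det(I - K) = 0, i.e. 1 ∈ sigma(K)). (I - K) x = y is solvable iff y ⊥ ker((I - K)^*) = span{(3, -1, 0, -1)}, i.e. iff 3y_1 - y_2 - y_4 = 0. When solvable, the solutions are x = y + c·(1, 0, 1, 2), c arbitrary (ker(I - K) = span{(1, 0, 1, 2)}, dimension 1).

K has rank 1, so it is an outer product K = u v^T: every row of K is a multiple of one row vector. Reading off the entries, u = (1, 0, 1, 2) and v = (3, -1, 0, -1) (row i of K equals u_i·v^T). A rank-one matrix u v^T satisfies K u = u (v·u) and kills the (3)-dimensional subspace v^⊥, so its characteristic polynomial is lambda^3 (lambda - v·u) with v·u = tr K = 1. Hence the eigenvalues of I - K are 1 (multiplicity 3) and 1 - (1) = 0, so det(I - K) = 0. (Direct check: I - K =
[[-2, 1, 0, 1],
 [0, 1, 0, 0],
 [-3, 1, 1, 1],
 [-6, 2, 0, 3]]
has determinant 0.) So 1 is an eigenvalue of K and (I - K) is not invertible. The finite-dimensional Fredholm alternative says: either (I - K) is invertible, or ker(I - K) ≠ {0} and then range(I - K) = ker((I - K)^*)^⊥, with dim ker(I - K) = dim ker((I - K)^*). We are in the second case, so we need both kernels. Kernel of I - K: (I - K) u = u - u (v·u) = u - u = 0, so ker(I - K) = span{u} = span{(1, 0, 1, 2)} (it is exactly 1-dimensional because rank(I - K) = 3). Kernel of the adjoint: K is real, so (I - K)^* = I - K^T = I - v u^T, and (I - v u^T) v = v - v (u·v) = 0; hence ker((I - K)^*) = span{v} = span{(3, -1, 0, -1)}. Therefore (I - K) x = y is solvable iff <y, v> = 0, i.e. iff 3y_1 - y_2 - y_4 = 0. When this holds, K y = u (v·y) = 0, so (I - K) y = y and x = y is a particular solution; the full solution set is the line x = y + c·u = y + c·(1, 0, 1, 2), c ∈ C.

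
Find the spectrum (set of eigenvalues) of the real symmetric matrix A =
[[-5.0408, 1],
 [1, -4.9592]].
sigma(A) ≈ {-6, -4}

A is real symmetric, so its spectrum consists of real eigenvalues. Expanding the characteristic polynomial of the displayed matrix gives
  det(λ I - A) = p(λ) = λ^2 + (10)λ + (24).
Solving p(λ) = 0 yields eigenvalues ≈ -6, -4. (A is shown rounded to 4 decimals, so these recover the underlying integer eigenvalues to within that precision.)
Verification: the trace of A = -10 equals the sum of eigenvalues -10, and det(A) ≈ 23.9999 matches the eigenvalue product 24.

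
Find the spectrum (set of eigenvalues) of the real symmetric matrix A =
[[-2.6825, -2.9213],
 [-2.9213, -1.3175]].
sigma(A) ≈ {-5, 1}

A is real symmetric, so its spectrum consists of real eigenvalues. Expanding the characteristic polynomial of the displayed matrix gives
  det(λ I - A) = p(λ) = λ^2 + (4)λ + (-5).
Solving p(λ) = 0 yields eigenvalues ≈ -5, 1. (A is shown rounded to 4 decimals, so these recover the underlying integer eigenvalues to within that precision.)
Verification: the trace of A = -4 equals the sum of eigenvalues -4, and det(A) ≈ -4.9998 matches the eigenvalue product -5.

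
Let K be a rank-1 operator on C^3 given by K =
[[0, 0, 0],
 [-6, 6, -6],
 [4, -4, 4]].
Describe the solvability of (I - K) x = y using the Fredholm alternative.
(I - K) is invertible (det(I - K) = -9 ≠ 0), so for every y in C^3 the equation (I - K) x = y has a unique solution.

K has rank 1, so it is an outer product K = u v^T: every row of K is a multiple of one row vector. Reading off the entries, u = (0, 3, -2) and v = (-2, 2, -2) (row i of K equals u_i·v^T). A rank-one matrix u v^T satisfies K u = u (v·u) and kills the (2)-dimensional subspace v^⊥, so its characteristic polynomial is lambda^2 (lambda - v·u) with v·u = tr K = 10. Hence the eigenvalues of I - K are 1 (multiplicity 2) and 1 - (10) = -9, so det(I - K) = -9. (Direct check: I - K =
[[1, 0, 0],
 [6, -5, 6],
 [-4, 4, -3]]
has determinant -9.) The finite-dimensional Fredholm alternative says: either (I - K) is invertible, or ker(I - K) ≠ {0} and then range(I - K) = ker((I - K)^*)^⊥, with dim ker(I - K) = dim ker((I - K)^*). Since det(I - K) ≠ 0, 1 is not an eigenvalue of K and ker(I - K) = {0}, so we are in the first case: for every y there is a unique x = (I - K)^(-1) y. Explicitly, by the Sherman–Morrison formula, (I - u v^T)^(-1) = I + u v^T/(1 - v·u), i.e. (I - K)^(-1) = I + K/(-9).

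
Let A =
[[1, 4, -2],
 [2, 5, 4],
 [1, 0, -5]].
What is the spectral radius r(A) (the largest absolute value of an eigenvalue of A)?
r(A) ≈ 6.6192

The eigenvalues of A are the roots of its characteristic polynomial. With M = A (coefficients from the trace, the sum of principal 2x2 minors, and det A):
  p(λ) = det(λ I - M) = λ^3 - λ^2 - 31λ - 41.
No integer candidate from the rational root theorem (±divisors of 41) is a root, so the roots are irrational. The cubic discriminant is Δ = 51696 > 0, so there are three distinct real roots. p(-5) = -36 and p(-4) = 3 have opposite signs, so a root lies in (-5, -4); Newton's method refines it to λ ≈ -4.1133. p(-2) = 9 and p(-1) = -12 have opposite signs, so a root lies in (-2, -1); Newton's method refines it to λ ≈ -1.5059. p(6) = -47 and p(7) = 36 have opposite signs, so a root lies in (6, 7); Newton's method refines it to λ ≈ 6.6192. Check (Vieta): the three roots sum to 1, matching tr M = 1.
Thus the eigenvalues (to 4 decimals) are -4.1133 (modulus 4.1133); -1.5059 (modulus 1.5059); 6.6192 (modulus 6.6192). The spectral radius is the largest modulus: r(A) ≈ 6.6192. (Cross-check: r(A) ≤ ||A||_2 ≈ 7.5629; equality holds whenever A is normal, though it can also hold for some non-normal A.)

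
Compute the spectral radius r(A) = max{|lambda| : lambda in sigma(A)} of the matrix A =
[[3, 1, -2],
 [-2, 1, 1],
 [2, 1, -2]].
r(A) = sqrt(3) ≈ 1.7321

The eigenvalues of A are the roots of its characteristic polynomial. With M = A (coefficients from the trace, the sum of principal 2x2 minors, and det A):
  p(λ) = det(λ I - M) = λ^3 - 2λ^2 + 3.
By the rational root theorem any rational root is an integer divisor of 3. Testing λ = -1: p(-1) = -1 - 2 + 0 + 3 = 0, so λ = -1 is a root. Dividing out (λ + 1) leaves p(λ) = (λ + 1)(λ^2 - 3λ + 3). For λ^2 - 3λ + 3 the discriminant is -3. It is negative, so the roots are the complex-conjugate pair λ = 3/2 ± (sqrt(3)/2) i ≈ 1.5 ± 0.866i. For a conjugate pair the product of the roots equals the constant term, so |λ|^2 = 3 and |λ| = sqrt(3) ≈ 1.7321.
Thus the eigenvalues (to 4 decimals) are 1.5 ± 0.866i (modulus 1.7321); -1 (modulus 1). The spectral radius is the largest modulus: r(A) = sqrt(3) ≈ 1.7321. (Cross-check: r(A) ≤ ||A||_2 ≈ 5.138; equality holds whenever A is normal, though it can also hold for some non-normal A.)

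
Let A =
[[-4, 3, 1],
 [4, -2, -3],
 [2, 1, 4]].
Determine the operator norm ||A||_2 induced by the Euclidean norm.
||A||_2 ≈ 7.2784 (= sqrt(largest eigenvalue of A^T A))

||A||_2 = sigma_max(A) = sqrt(lambda_max(A^T A)). Form the symmetric matrix M = A^T A =
[[36, -18, -8],
 [-18, 14, 13],
 [-8, 13, 26]].
Its characteristic polynomial (trace, sum of principal 2x2 minors, determinant of M give the coefficients) is
  p(λ) = det(λ I - M) = λ^3 - 76λ^2 + 1247λ - 1444.
No integer candidate from the rational root theorem (±divisors of 1444) is a root, so the roots are irrational. The cubic discriminant is Δ = 1096836868 > 0, so there are three distinct real roots. p(1) = -272 and p(2) = 754 have opposite signs, so a root lies in (1, 2); Newton's method refines it to λ ≈ 1.2519. p(21) = 488 and p(22) = -146 have opposite signs, so a root lies in (21, 22); Newton's method refines it to λ ≈ 21.7728. p(52) = -1496 and p(53) = 40 have opposite signs, so a root lies in (52, 53); Newton's method refines it to λ ≈ 52.9752. Check (Vieta): the three roots sum to 76, matching tr M = 76.
So the eigenvalues of A^T A are ≈ 1.2519, 21.7728, 52.9752 (all ≥ 0, as they must be for A^T A). The largest is λ_max ≈ 52.9752, hence ||A||_2 = sqrt(λ_max) ≈ 7.2784.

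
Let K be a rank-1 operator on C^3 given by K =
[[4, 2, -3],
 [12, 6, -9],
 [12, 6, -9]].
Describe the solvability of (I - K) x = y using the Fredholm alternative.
(I - K) is singular (det(I - K) = 0, i.e. 1 ∈ sigma(K)). (I - K) x = y is solvable iff y ⊥ ker((I - K)^*) = span{(4, 2, -3)}, i.e. iff 4y_1 + 2y_2 - 3y_3 = 0. When solvable, the solutions are x = y + c·(1, 3, 3), c arbitrary (ker(I - K) = span{(1, 3, 3)}, dimension 1).

K has rank 1, so it is an outer product K = u v^T: every row of K is a multiple of one row vector. Reading off the entries, u = (1, 3, 3) and v = (4, 2, -3) (row i of K equals u_i·v^T). A rank-one matrix u v^T satisfies K u = u (v·u) and kills the (2)-dimensional subspace v^⊥, so its characteristic polynomial is lambda^2 (lambda - v·u) with v·u = tr K = 1. Hence the eigenvalues of I - K are 1 (multiplicity 2) and 1 - (1) = 0, so det(I - K) = 0. (Direct check: I - K =
[[-3, -2, 3],
 [-12, -5, 9],
 [-12, -6, 10]]
has determinant 0.) So 1 is an eigenvalue of K and (I - K) is not invertible. The finite-dimensional Fredholm alternative says: either (I - K) is invertible, or ker(I - K) ≠ {0} and then range(I - K) = ker((I - K)^*)^⊥, with dim ker(I - K) = dim ker((I - K)^*). We are in the second case, so we need both kernels. Kernel of I - K: (I - K) u = u - u (v·u) = u - u = 0, so ker(I - K) = span{u} = span{(1, 3, 3)} (it is exactly 1-dimensional because rank(I - K) = 2). Kernel of the adjoint: K is real, so (I - K)^* = I - K^T = I - v u^T, and (I - v u^T) v = v - v (u·v) = 0; hence ker((I - K)^*) = span{v} = span{(4, 2, -3)}. Therefore (I - K) x = y is solvable iff <y, v> = 0, i.e. iff 4y_1 + 2y_2 - 3y_3 = 0. When this holds, K y = u (v·y) = 0, so (I - K) y = y and x = y is a particular solution; the full solution set is the line x = y + c·u = y + c·(1, 3, 3), c ∈ C.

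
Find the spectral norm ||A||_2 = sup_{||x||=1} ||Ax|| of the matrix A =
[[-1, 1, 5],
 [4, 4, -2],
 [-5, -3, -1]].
||A||_2 ≈ 8.1347 (= sqrt(largest eigenvalue of A^T A))

||A||_2 = sigma_max(A) = sqrt(lambda_max(A^T A)). Form the symmetric matrix M = A^T A =
[[42, 30, -8],
 [30, 26, 0],
 [-8, 0, 30]].
Its characteristic polynomial (trace, sum of principal 2x2 minors, determinant of M give the coefficients) is
  p(λ) = det(λ I - M) = λ^3 - 98λ^2 + 2168λ - 4096.
No integer candidate from the rational root theorem (±divisors of 4096) is a root, so the roots are irrational. The cubic discriminant is Δ = 4171680000 > 0, so there are three distinct real roots. p(2) = -144 and p(3) = 1553 have opposite signs, so a root lies in (2, 3); Newton's method refines it to λ ≈ 2.0809. p(29) = 747 and p(30) = -256 have opposite signs, so a root lies in (29, 30); Newton's method refines it to λ ≈ 29.7465. p(66) = -400 and p(67) = 2001 have opposite signs, so a root lies in (66, 67); Newton's method refines it to λ ≈ 66.1726. Check (Vieta): the three roots sum to 98, matching tr M = 98.
So the eigenvalues of A^T A are ≈ 2.0809, 29.7465, 66.1726 (all ≥ 0, as they must be for A^T A). The largest is λ_max ≈ 66.1726, hence ||A||_2 = sqrt(λ_max) ≈ 8.1347.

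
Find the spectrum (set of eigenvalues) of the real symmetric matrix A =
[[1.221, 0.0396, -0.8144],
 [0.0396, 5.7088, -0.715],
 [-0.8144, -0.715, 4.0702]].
sigma(A) ≈ {1, 4, 6}

A is real symmetric, so its spectrum consists of real eigenvalues. Expanding the characteristic polynomial of the displayed matrix gives
  det(λ I - A) = p(λ) = λ^3 + (-11)λ^2 + (34)λ + (-24).
Solving p(λ) = 0 yields eigenvalues ≈ 1, 4, 6. (A is shown rounded to 4 decimals, so these recover the underlying integer eigenvalues to within that precision.)
Verification: the trace of A = 11 equals the sum of eigenvalues 11, and det(A) ≈ 24.0003 matches the eigenvalue product 24.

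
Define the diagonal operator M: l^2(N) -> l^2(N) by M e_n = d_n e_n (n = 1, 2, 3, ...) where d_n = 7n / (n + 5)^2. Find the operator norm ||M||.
||M|| = 7/20 (attained at n = 5)

For M diagonal, ||M|| = sup_n |d_n|. Treat f(x) = 7x / (x + 5)^2 for real x > 0. By the quotient rule, f'(x) = 7(5 - x)/(x + 5)^3, which is positive for x < 5 and negative for x > 5. So f has a unique maximum at x = 5, and since 5 is a positive integer, the supremum over n ≥ 1 is attained at n = 5: d_5 = 7·5/(5 + 5)^2 = 7·5/100 = 7/20. Hence ||M|| = 7/20.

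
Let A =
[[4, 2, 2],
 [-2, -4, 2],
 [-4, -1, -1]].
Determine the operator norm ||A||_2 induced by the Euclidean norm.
||A||_2 ≈ 7.1026 (= sqrt(largest eigenvalue of A^T A))

||A||_2 = sigma_max(A) = sqrt(lambda_max(A^T A)). Form the symmetric matrix M = A^T A =
[[36, 20, 8],
 [20, 21, -3],
 [8, -3, 9]].
Its characteristic polynomial (trace, sum of principal 2x2 minors, determinant of M give the coefficients) is
  p(λ) = det(λ I - M) = λ^3 - 66λ^2 + 796λ - 576.
No integer candidate from the rational root theorem (±divisors of 576) is a root, so the roots are irrational. The cubic discriminant is Δ = 615942464 > 0, so there are three distinct real roots. p(0) = -576 and p(1) = 155 have opposite signs, so a root lies in (0, 1); Newton's method refines it to λ ≈ 0.7725. p(14) = 376 and p(15) = -111 have opposite signs, so a root lies in (14, 15); Newton's method refines it to λ ≈ 14.7799. p(50) = -776 and p(51) = 1005 have opposite signs, so a root lies in (50, 51); Newton's method refines it to λ ≈ 50.4476. Check (Vieta): the three roots sum to 66, matching tr M = 66.
So the eigenvalues of A^T A are ≈ 0.7725, 14.7799, 50.4476 (all ≥ 0, as they must be for A^T A). The largest is λ_max ≈ 50.4476, hence ||A||_2 = sqrt(λ_max) ≈ 7.1026.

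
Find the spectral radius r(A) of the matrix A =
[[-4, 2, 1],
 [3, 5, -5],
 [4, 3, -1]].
r(A) ≈ 5.587

The eigenvalues of A are the roots of its characteristic polynomial. With M = A (coefficients from the trace, the sum of principal 2x2 minors, and det A):
  p(λ) = det(λ I - M) = λ^3 - 16λ + 85.
No integer candidate from the rational root theorem (±divisors of 85) is a root, so the roots are irrational. The cubic discriminant is Δ = -178691 < 0, so there is one real root and a complex-conjugate pair. p(-6) = -35 and p(-5) = 40 have opposite signs, so a root lies in (-6, -5); Newton's method refines it to λ ≈ -5.587. Dividing out (λ - (-5.587)) leaves approximately λ^2 - 5.587λ + 15.214. For λ^2 - 5.587λ + 15.214 the discriminant is -29.6421. It is negative, so the remaining roots are the complex-conjugate pair λ ≈ 2.7935 ± 2.7222i. Their product equals the constant term, so |λ|^2 ≈ 15.214 and |λ| ≈ 3.9005.
Thus the eigenvalues (to 4 decimals) are -5.587 (modulus 5.587); 2.7935 ± 2.7222i (modulus 3.9005). The spectral radius is the largest modulus: r(A) ≈ 5.587. (Cross-check: r(A) ≤ ||A||_2 ≈ 8.9894; equality holds whenever A is normal, though it can also hold for some non-normal A.)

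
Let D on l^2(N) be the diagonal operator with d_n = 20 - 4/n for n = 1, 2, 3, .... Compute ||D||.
||D|| = 20

For a diagonal operator on l^2 with entries d_n, ||D|| = sup_n |d_n|. Here d_1 = 16, d_2 = 18, ..., and d_n = 20 - 4/n increases monotonically toward 20. All terms lie in [16, 20), so |d_n| = d_n and the supremum is the limit 20, which is not attained by any individual d_n. Hence ||D|| = 20.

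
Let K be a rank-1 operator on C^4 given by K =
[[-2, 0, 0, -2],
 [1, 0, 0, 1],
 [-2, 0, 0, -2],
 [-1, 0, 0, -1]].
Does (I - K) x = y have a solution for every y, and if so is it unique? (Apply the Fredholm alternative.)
(I - K) is invertible (det(I - K) = 4 ≠ 0), so for every y in C^4 the equation (I - K) x = y has a unique solution.

K has rank 1, so it is an outer product K = u v^T: every row of K is a multiple of one row vector. Reading off the entries, u = (-2, 1, -2, -1) and v = (1, 0, 0, 1) (row i of K equals u_i·v^T). A rank-one matrix u v^T satisfies K u = u (v·u) and kills the (3)-dimensional subspace v^⊥, so its characteristic polynomial is lambda^3 (lambda - v·u) with v·u = tr K = -3. Hence the eigenvalues of I - K are 1 (multiplicity 3) and 1 - (-3) = 4, so det(I - K) = 4. (Direct check: I - K =
[[3, 0, 0, 2],
 [-1, 1, 0, -1],
 [2, 0, 1, 2],
 [1, 0, 0, 2]]
has determinant 4.) The finite-dimensional Fredholm alternative says: either (I - K) is invertible, or ker(I - K) ≠ {0} and then range(I - K) = ker((I - K)^*)^⊥, with dim ker(I - K) = dim ker((I - K)^*). Since det(I - K) ≠ 0, 1 is not an eigenvalue of K and ker(I - K) = {0}, so we are in the first case: for every y there is a unique x = (I - K)^(-1) y. Explicitly, by the Sherman–Morrison formula, (I - u v^T)^(-1) = I + u v^T/(1 - v·u), i.e. (I - K)^(-1) = I + K/(4).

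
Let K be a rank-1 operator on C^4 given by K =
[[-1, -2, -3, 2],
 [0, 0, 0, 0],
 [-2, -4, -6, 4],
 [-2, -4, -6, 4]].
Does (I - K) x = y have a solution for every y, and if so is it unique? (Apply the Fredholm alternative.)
(I - K) is invertible (det(I - K) = 4 ≠ 0), so for every y in C^4 the equation (I - K) x = y has a unique solution.

K has rank 1, so it is an outer product K = u v^T: every row of K is a multiple of one row vector. Reading off the entries, u = (1, 0, 2, 2) and v = (-1, -2, -3, 2) (row i of K equals u_i·v^T). A rank-one matrix u v^T satisfies K u = u (v·u) and kills the (3)-dimensional subspace v^⊥, so its characteristic polynomial is lambda^3 (lambda - v·u) with v·u = tr K = -3. Hence the eigenvalues of I - K are 1 (multiplicity 3) and 1 - (-3) = 4, so det(I - K) = 4. (Direct check: I - K =
[[2, 2, 3, -2],
 [0, 1, 0, 0],
 [2, 4, 7, -4],
 [2, 4, 6, -3]]
has determinant 4.) The finite-dimensional Fredholm alternative says: either (I - K) is invertible, or ker(I - K) ≠ {0} and then range(I - K) = ker((I - K)^*)^⊥, with dim ker(I - K) = dim ker((I - K)^*). Since det(I - K) ≠ 0, 1 is not an eigenvalue of K and ker(I - K) = {0}, so we are in the first case: for every y there is a unique x = (I - K)^(-1) y. Explicitly, by the Sherman–Morrison formula, (I - u v^T)^(-1) = I + u v^T/(1 - v·u), i.e. (I - K)^(-1) = I + K/(4).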